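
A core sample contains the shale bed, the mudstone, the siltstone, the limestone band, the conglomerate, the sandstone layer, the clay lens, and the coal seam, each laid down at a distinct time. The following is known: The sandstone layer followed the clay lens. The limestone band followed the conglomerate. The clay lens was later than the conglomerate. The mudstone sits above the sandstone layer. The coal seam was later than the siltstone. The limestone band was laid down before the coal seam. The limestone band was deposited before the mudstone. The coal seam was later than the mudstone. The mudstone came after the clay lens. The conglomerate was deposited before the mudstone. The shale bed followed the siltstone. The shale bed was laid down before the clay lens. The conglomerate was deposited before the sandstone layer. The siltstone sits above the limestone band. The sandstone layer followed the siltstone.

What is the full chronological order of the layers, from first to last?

The constraints fix every adjacent pair, so only one ordering works:
the conglomerate → the limestone band → the siltstone → the shale bed → the clay lens → the sandstone layer → the mudstone → the coal seam.

the conglomerate, the limestone band, the siltstone, the shale bed, the clay lens, the sandstone layer, the mudstone, the coal seam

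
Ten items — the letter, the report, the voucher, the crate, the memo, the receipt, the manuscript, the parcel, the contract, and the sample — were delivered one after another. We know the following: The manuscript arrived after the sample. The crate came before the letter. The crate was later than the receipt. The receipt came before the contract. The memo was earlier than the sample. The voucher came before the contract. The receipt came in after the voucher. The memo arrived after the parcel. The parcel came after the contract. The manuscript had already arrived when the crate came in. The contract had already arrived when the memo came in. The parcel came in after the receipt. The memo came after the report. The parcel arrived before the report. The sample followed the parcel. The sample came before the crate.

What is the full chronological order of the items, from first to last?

the voucher, the receipt, the contract, the parcel, the report, the memo, the sample, the manuscript, the crate, the letter

The constraints fix every adjacent pair, so only one ordering works:
the voucher → the receipt → the contract → the parcel → the report → the memo → the sample → the manuscript → the crate → the letter.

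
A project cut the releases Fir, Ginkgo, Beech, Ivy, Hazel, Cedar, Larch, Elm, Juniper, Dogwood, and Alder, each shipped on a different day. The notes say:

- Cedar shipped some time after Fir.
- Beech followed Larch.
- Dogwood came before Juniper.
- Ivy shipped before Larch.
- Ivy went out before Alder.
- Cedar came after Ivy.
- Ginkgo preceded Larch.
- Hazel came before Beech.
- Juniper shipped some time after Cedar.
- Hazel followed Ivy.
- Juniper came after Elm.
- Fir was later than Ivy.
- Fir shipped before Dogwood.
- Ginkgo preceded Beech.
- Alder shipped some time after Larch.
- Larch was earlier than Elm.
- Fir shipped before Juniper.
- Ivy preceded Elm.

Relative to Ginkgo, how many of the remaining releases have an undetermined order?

5

Forced after Ginkgo: Alder, Beech, Elm, Juniper, and Larch.
That leaves Cedar, Dogwood, Fir, Hazel, and Ivy with no forced order relative to Ginkgo — 5.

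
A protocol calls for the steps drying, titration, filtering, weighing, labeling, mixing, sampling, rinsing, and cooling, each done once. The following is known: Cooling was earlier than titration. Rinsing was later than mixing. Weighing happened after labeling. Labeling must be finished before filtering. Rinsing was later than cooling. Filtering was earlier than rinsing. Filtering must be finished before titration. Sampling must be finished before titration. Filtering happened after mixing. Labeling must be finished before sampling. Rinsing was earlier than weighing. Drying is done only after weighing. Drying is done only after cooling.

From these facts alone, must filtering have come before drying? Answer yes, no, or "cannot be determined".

yes

Chain the constraints: filtering → rinsing → weighing → drying. Each link is directly stated, so filtering comes before drying.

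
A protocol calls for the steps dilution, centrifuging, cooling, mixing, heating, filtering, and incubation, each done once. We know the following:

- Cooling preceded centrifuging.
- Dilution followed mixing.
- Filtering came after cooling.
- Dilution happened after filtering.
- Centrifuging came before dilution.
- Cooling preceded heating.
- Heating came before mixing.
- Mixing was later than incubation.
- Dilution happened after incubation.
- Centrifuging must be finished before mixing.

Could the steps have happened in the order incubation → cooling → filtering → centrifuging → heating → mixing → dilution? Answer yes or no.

Check each stated constraint against the proposed order — e.g. incubation is ahead of mixing; incubation is ahead of dilution. Every pair is in the required order; nothing is violated.

yes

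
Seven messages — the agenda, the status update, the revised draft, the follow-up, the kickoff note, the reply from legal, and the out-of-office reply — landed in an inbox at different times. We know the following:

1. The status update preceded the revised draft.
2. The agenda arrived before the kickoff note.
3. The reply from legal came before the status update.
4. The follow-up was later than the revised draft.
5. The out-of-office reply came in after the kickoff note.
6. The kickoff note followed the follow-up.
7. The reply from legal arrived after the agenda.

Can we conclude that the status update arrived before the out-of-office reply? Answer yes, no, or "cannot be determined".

Chain the constraints: the status update → the revised draft → the follow-up → the kickoff note → the out-of-office reply. Each link is directly stated, so the status update comes before the out-of-office reply.

yes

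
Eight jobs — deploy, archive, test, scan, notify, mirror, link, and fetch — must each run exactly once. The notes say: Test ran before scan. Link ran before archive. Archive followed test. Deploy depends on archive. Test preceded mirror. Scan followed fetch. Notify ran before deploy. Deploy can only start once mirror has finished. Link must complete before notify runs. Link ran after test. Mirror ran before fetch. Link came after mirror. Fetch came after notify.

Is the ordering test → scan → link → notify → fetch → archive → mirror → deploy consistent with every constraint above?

The constraints require mirror before link, but in the proposed sequence link appears ahead of mirror. That one violation is enough.

no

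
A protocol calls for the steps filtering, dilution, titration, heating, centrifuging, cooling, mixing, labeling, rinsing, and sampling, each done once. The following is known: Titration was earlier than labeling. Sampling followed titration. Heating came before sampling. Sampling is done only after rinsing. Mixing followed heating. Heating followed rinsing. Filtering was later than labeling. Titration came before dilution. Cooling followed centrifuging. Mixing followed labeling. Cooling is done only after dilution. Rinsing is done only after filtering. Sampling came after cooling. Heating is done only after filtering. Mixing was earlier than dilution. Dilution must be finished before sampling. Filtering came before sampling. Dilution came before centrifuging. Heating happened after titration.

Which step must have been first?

Titration has a chain of constraints placing it before every other step, so titration must be first.

titration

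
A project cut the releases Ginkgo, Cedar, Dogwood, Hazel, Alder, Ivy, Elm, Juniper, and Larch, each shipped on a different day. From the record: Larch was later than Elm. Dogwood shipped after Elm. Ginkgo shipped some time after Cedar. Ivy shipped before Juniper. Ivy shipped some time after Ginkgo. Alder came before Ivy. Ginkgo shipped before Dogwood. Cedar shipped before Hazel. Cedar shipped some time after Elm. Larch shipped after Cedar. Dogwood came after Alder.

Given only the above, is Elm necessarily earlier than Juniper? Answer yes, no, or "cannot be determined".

Chain the constraints: Elm → Cedar → Ginkgo → Ivy → Juniper. Each link is directly stated, so Elm comes before Juniper.

yes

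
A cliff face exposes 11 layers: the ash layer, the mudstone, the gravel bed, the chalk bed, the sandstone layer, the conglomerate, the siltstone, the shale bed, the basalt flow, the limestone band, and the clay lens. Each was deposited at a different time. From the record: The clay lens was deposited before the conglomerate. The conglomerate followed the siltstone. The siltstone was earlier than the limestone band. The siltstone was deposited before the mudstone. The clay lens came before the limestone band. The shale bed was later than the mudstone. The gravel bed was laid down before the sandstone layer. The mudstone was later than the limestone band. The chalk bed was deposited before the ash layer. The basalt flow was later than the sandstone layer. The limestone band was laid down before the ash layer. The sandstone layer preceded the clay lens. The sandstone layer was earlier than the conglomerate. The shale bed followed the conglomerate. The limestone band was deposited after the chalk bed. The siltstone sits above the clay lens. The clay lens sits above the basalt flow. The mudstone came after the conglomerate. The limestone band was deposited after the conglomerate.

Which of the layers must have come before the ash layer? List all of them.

the basalt flow, the chalk bed, the clay lens, the conglomerate, the gravel bed, the limestone band, the sandstone layer, the siltstone

Directly stated before the ash layer: the chalk bed and the limestone band.
The basalt flow reaches the ash layer via the basalt flow → the clay lens → the limestone band → the ash layer.
The clay lens reaches the ash layer via the clay lens → the limestone band → the ash layer.
The conglomerate reaches the ash layer via the conglomerate → the limestone band → the ash layer.
Likewise the gravel bed, the sandstone layer, and the siltstone each reach the ash layer by chaining the stated constraints.
No chain forces the shale bed (or any of the others) ahead of the ash layer.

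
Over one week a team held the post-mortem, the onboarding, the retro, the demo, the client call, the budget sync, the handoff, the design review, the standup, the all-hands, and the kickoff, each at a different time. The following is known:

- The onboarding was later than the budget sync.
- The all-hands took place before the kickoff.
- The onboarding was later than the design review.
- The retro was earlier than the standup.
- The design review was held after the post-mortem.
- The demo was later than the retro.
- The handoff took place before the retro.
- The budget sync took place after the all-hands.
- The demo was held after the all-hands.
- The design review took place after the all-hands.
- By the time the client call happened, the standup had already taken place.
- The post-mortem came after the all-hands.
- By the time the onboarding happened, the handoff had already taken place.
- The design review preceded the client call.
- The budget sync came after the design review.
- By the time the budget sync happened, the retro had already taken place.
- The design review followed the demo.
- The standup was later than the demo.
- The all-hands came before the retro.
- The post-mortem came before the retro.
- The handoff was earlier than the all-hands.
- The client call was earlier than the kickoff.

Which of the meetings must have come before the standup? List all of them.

the all-hands, the demo, the handoff, the post-mortem, the retro

Directly stated before the standup: the demo and the retro.
The all-hands reaches the standup via the all-hands → the retro → the standup.
The handoff reaches the standup via the handoff → the retro → the standup.
The post-mortem reaches the standup via the post-mortem → the retro → the standup.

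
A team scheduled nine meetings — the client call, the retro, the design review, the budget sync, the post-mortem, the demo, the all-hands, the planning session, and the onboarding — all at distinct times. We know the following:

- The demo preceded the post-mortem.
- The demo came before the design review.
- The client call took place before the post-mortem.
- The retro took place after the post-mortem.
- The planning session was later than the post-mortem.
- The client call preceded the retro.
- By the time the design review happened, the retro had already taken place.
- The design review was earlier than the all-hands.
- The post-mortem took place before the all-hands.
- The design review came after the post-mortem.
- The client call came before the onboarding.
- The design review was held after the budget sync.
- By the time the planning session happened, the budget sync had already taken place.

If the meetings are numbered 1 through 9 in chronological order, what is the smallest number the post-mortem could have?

The client call and the demo must both come before the post-mortem — 2 forced predecessors.
Nothing else is forced ahead of the post-mortem, so its earliest slot is position 2 + 1 = 3.

3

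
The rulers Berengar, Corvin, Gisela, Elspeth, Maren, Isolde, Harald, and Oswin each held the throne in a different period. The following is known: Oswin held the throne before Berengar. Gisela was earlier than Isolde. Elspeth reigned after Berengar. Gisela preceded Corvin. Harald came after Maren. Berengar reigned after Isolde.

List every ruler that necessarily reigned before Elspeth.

Berengar, Gisela, Isolde, Oswin

Directly stated before Elspeth: Berengar.
Gisela reaches Elspeth via Gisela → Isolde → Berengar → Elspeth.
Isolde reaches Elspeth via Isolde → Berengar → Elspeth.
Oswin reaches Elspeth via Oswin → Berengar → Elspeth.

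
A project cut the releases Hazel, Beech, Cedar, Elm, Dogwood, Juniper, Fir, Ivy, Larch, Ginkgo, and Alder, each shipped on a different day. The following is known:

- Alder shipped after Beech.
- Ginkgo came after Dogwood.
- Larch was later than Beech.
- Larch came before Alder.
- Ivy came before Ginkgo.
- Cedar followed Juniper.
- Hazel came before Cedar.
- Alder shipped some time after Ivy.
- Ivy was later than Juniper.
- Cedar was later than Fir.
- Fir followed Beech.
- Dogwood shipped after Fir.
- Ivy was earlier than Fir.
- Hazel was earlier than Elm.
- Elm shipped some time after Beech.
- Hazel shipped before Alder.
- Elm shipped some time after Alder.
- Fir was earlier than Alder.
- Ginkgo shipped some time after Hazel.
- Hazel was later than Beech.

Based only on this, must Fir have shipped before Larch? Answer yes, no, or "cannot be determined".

No chain of stated constraints runs from Fir to Larch, and none runs from Larch to Fir either.
So the relative order of Fir and Larch is not fixed by the given facts.

cannot be determined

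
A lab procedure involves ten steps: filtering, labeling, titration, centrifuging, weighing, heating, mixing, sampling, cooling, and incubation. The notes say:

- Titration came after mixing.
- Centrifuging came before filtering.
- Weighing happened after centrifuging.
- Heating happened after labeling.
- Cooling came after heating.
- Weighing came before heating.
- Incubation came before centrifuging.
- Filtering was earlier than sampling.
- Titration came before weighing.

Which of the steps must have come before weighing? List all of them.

Directly stated before weighing: centrifuging and titration.
Incubation reaches weighing via incubation → centrifuging → weighing.
Mixing reaches weighing via mixing → titration → weighing.
No chain forces heating (or any of the others) ahead of weighing.

centrifuging, incubation, mixing, titration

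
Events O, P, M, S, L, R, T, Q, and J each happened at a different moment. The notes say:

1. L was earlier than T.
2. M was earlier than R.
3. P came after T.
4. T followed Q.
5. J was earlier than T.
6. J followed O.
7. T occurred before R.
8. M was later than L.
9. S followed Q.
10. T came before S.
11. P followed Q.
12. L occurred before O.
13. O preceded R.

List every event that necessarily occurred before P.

Directly stated before P: Q and T.
J reaches P via J → T → P.
L reaches P via L → T → P.
O reaches P via O → J → T → P.

J, L, O, Q, T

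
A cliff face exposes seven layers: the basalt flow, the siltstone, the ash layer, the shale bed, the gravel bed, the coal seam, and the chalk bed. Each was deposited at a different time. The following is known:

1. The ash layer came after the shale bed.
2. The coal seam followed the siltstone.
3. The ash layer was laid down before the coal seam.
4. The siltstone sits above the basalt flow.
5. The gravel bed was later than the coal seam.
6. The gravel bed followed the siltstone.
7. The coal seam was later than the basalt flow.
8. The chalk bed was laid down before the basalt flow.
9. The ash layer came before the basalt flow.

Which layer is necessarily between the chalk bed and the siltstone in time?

the basalt flow

Tracing the constraints gives the chalk bed → the basalt flow → the siltstone, so the basalt flow sits after the chalk bed and before the siltstone.
No other layer is forced both after the chalk bed and before the siltstone.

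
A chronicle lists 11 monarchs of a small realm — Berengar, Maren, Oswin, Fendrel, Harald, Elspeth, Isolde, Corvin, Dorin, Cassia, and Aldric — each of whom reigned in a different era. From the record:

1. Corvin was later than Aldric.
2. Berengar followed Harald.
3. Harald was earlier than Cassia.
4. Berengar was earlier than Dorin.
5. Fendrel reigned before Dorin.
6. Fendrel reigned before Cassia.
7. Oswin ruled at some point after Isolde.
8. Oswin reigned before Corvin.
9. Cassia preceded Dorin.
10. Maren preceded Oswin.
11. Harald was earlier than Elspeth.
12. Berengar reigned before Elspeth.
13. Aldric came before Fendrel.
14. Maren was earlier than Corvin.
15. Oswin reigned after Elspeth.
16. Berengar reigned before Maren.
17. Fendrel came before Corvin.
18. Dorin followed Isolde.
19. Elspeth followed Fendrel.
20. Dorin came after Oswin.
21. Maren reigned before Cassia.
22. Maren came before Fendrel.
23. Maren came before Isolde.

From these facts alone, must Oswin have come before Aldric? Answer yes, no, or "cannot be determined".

Tracing the constraints gives Aldric → Fendrel → Elspeth → Oswin, so Aldric must come before Oswin.
That means Oswin cannot be before Aldric.

no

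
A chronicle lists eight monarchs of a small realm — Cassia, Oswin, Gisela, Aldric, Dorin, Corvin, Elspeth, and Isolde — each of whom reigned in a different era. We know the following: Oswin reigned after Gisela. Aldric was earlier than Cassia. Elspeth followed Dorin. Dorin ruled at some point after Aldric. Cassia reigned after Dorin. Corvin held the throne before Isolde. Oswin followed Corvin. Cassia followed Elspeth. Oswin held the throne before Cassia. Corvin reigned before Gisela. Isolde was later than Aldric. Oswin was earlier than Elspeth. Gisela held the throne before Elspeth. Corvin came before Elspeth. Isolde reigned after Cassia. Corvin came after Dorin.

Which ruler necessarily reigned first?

Aldric has a chain of constraints placing them before every other ruler, so Aldric must be first.

Aldric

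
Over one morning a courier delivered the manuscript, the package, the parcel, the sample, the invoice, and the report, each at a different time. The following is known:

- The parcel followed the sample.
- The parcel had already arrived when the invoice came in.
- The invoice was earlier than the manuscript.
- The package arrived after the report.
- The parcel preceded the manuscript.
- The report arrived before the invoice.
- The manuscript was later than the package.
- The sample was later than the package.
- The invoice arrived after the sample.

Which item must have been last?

the manuscript

Every other item has a chain of constraints placing it before the manuscript, so the manuscript is last.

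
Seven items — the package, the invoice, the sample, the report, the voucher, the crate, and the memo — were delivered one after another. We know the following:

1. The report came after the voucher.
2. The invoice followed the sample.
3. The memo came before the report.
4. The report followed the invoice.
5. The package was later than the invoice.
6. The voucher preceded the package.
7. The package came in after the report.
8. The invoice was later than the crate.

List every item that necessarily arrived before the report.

Directly stated before the report: the invoice, the memo, and the voucher.
The crate reaches the report via the crate → the invoice → the report.
The sample reaches the report via the sample → the invoice → the report.
No chain forces the package ahead of the report.

the crate, the invoice, the memo, the sample, the voucher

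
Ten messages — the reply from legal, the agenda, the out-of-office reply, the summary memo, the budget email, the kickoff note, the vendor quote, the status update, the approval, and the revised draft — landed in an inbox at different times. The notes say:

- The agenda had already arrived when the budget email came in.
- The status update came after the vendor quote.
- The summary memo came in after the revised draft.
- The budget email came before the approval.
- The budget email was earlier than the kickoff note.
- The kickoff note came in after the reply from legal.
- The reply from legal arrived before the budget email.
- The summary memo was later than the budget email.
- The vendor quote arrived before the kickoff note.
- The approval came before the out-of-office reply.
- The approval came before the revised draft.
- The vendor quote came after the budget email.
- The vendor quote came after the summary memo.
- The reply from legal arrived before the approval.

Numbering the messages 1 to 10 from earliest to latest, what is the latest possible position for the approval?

The approval must come before the kickoff note, the out-of-office reply, the revised draft, the status update, the summary memo, and the vendor quote — 6 messages forced after it.
Everything else can be placed before the approval in some valid order, so the approval can sit as late as position 10 − 6 = 4.

4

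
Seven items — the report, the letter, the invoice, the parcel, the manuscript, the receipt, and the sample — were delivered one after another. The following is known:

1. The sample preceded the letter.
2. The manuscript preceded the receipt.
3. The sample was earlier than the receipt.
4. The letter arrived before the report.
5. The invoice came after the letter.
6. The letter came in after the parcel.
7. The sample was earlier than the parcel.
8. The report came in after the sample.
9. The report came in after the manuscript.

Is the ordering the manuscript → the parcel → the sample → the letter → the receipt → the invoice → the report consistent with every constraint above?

The constraints require the sample before the parcel, but in the proposed sequence the parcel appears ahead of the sample. That one violation is enough.

no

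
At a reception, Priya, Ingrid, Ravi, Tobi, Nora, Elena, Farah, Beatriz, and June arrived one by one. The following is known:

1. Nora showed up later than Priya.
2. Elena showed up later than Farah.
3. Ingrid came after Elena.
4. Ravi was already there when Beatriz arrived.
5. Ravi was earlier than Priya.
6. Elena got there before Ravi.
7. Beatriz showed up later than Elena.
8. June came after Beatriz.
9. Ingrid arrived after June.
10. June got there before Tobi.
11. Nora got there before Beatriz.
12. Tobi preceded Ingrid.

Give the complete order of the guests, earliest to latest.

The constraints fix every adjacent pair, so only one ordering works:
Farah → Elena → Ravi → Priya → Nora → Beatriz → June → Tobi → Ingrid.

Farah, Elena, Ravi, Priya, Nora, Beatriz, June, Tobi, Ingrid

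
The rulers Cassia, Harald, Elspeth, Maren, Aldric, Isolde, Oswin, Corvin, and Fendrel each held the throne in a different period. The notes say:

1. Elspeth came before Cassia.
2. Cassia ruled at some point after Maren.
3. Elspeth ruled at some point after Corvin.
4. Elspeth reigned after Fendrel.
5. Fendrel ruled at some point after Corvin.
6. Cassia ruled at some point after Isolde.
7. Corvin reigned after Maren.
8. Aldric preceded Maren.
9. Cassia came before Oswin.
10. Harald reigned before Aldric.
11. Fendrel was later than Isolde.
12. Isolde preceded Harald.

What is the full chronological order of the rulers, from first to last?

The constraints fix every adjacent pair, so only one ordering works:
Isolde → Harald → Aldric → Maren → Corvin → Fendrel → Elspeth → Cassia → Oswin.

Isolde, Harald, Aldric, Maren, Corvin, Fendrel, Elspeth, Cassia, Oswin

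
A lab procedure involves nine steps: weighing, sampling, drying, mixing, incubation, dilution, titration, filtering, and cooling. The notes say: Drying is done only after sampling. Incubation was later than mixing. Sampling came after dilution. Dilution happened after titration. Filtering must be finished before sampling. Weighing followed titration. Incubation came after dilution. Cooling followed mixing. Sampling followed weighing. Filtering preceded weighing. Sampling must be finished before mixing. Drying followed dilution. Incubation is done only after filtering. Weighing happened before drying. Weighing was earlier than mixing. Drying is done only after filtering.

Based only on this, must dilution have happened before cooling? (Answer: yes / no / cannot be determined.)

yes

Chain the constraints: dilution → sampling → mixing → cooling. Each link is directly stated, so dilution comes before cooling.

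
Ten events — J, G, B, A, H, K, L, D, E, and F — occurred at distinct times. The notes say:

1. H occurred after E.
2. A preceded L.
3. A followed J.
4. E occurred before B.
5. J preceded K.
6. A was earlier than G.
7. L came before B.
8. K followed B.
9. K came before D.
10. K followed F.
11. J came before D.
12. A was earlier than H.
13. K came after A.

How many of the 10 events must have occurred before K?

6

Directly stated before K: A, B, F, and J.
E reaches K via E → B → K.
L reaches K via L → B → K.
No chain forces G (or any of the others) ahead of K.
That's A, B, E, F, J, and L — 6 in all.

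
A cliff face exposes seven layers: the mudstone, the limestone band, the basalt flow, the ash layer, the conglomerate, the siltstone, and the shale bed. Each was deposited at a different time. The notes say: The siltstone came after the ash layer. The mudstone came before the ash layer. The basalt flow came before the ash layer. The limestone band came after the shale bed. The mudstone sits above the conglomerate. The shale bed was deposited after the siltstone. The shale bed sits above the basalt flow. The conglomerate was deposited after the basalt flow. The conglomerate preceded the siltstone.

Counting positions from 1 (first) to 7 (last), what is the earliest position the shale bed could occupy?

6

The ash layer, the basalt flow, the conglomerate, the mudstone, and the siltstone must all come before the shale bed — 5 forced predecessors.
Nothing else is forced ahead of the shale bed, so its earliest slot is position 5 + 1 = 6.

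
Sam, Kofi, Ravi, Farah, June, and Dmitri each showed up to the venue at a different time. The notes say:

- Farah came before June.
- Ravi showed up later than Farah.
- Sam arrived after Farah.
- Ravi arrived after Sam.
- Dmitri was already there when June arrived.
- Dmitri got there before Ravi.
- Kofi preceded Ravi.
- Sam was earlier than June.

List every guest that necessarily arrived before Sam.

Farah

Directly stated before Sam: Farah.
No chain forces June (or any of the others) ahead of Sam.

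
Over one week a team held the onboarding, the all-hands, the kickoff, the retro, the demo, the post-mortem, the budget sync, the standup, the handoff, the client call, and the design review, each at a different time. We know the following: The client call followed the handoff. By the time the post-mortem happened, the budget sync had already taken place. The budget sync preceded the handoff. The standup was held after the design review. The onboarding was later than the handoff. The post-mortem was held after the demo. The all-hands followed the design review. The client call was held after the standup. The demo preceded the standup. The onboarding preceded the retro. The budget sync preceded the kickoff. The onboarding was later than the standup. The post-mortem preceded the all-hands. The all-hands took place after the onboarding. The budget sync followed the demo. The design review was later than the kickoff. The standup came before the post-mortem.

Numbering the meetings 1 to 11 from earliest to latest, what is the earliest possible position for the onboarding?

The budget sync, the demo, the design review, the handoff, the kickoff, and the standup must all come before the onboarding — 6 forced predecessors.
Nothing else is forced ahead of the onboarding, so its earliest slot is position 6 + 1 = 7.

7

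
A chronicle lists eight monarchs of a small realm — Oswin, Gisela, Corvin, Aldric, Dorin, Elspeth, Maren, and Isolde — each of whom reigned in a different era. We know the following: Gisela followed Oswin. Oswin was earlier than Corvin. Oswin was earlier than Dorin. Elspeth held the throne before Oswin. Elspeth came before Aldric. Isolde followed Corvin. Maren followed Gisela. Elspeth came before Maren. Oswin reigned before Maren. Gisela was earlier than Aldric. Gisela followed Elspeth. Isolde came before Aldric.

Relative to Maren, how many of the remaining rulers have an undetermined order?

Forced before Maren: Elspeth, Gisela, and Oswin.
That leaves Aldric, Corvin, Dorin, and Isolde with no forced order relative to Maren — 4.

4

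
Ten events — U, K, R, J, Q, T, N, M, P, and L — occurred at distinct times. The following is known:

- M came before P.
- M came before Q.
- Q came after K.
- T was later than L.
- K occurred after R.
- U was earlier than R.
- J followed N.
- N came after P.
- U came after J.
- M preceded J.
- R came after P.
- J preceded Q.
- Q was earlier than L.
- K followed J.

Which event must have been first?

M

M has a chain of constraints placing it before every other event, so M must be first.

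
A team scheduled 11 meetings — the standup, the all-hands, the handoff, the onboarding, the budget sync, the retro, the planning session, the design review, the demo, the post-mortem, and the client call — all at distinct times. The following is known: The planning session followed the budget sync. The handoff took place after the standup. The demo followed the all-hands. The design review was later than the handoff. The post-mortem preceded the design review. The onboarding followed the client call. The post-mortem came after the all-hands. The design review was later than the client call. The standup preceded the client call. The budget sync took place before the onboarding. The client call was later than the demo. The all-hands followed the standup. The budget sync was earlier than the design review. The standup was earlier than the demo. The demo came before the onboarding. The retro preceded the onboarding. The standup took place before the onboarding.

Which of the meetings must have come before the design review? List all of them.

Directly stated before the design review: the budget sync, the client call, the handoff, and the post-mortem.
The all-hands reaches the design review via the all-hands → the post-mortem → the design review.
The demo reaches the design review via the demo → the client call → the design review.
The standup reaches the design review via the standup → the client call → the design review.
No chain forces the planning session (or any of the others) ahead of the design review.

the all-hands, the budget sync, the client call, the demo, the handoff, the post-mortem, the standup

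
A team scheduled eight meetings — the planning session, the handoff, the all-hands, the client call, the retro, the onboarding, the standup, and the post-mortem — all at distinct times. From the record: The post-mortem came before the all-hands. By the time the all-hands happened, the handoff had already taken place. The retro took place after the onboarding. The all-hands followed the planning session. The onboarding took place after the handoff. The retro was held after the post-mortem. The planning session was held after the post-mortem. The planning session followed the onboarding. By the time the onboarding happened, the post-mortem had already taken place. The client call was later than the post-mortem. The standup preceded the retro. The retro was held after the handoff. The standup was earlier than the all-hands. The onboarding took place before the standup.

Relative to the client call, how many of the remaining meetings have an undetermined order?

6

Forced before the client call: the post-mortem.
That leaves the all-hands, the handoff, the onboarding, the planning session, the retro, and the standup with no forced order relative to the client call — 6.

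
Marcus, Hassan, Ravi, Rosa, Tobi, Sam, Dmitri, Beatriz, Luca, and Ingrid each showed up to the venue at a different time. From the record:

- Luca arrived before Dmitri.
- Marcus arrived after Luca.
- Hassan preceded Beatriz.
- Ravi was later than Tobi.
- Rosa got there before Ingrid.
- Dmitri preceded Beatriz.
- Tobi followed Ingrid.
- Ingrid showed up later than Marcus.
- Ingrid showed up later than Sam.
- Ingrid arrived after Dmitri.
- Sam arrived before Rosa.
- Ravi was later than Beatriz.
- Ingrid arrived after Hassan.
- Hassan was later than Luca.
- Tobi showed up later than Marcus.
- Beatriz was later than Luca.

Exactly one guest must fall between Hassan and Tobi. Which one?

Tracing the constraints gives Hassan → Ingrid → Tobi, so Ingrid sits after Hassan and before Tobi.
No other guest is forced both after Hassan and before Tobi.

Ingrid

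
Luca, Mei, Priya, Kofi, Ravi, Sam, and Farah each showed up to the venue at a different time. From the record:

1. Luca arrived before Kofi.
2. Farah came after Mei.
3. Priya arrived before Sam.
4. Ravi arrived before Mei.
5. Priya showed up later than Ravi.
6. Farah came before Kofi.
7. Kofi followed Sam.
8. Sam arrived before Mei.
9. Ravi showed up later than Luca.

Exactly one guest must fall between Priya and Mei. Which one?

Tracing the constraints gives Priya → Sam → Mei, so Sam sits after Priya and before Mei.
No other guest is forced both after Priya and before Mei.

Sam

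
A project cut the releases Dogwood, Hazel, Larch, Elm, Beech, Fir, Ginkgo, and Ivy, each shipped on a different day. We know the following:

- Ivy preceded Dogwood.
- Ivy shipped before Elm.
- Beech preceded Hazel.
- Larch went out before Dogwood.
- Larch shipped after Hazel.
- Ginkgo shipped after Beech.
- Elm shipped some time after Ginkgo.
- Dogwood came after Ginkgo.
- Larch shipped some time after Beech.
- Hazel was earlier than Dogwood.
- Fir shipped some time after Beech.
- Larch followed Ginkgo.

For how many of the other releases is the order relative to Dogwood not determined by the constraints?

Forced before Dogwood: Beech, Ginkgo, Hazel, Ivy, and Larch.
That leaves Elm and Fir with no forced order relative to Dogwood — 2.

2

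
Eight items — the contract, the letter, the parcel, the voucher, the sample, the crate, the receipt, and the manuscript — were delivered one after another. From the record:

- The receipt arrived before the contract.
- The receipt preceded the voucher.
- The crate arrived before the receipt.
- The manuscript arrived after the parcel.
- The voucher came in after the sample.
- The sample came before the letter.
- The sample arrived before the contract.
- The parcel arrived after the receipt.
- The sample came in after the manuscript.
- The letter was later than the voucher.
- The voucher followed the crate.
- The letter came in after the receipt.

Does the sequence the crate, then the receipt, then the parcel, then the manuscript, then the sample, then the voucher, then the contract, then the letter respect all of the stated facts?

Check each stated constraint against the proposed order — e.g. the receipt is ahead of the contract; the receipt is ahead of the letter. Every pair is in the required order; nothing is violated.

yes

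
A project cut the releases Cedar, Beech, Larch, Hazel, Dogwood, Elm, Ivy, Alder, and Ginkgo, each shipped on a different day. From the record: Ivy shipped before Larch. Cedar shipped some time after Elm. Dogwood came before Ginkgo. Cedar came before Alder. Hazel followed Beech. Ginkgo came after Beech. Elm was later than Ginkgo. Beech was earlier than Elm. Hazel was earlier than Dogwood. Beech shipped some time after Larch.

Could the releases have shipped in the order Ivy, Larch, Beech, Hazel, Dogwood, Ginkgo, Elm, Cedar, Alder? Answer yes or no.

yes

Check each stated constraint against the proposed order — e.g. Beech is ahead of Ginkgo; Beech is ahead of Elm. Every pair is in the required order; nothing is violated.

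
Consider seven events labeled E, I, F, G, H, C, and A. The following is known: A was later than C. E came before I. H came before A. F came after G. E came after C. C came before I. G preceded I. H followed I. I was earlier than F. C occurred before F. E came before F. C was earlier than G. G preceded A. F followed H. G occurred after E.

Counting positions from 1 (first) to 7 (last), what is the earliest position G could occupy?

3

C and E must both come before G — 2 forced predecessors.
Nothing else is forced ahead of G, so its earliest slot is position 2 + 1 = 3.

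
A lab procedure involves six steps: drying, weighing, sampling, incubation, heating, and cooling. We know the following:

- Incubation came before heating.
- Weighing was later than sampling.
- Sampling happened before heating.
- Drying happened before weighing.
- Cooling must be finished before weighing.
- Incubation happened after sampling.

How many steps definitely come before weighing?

3

Directly stated before weighing: cooling, drying, and sampling.
No chain forces incubation (or any of the others) ahead of weighing.
That's cooling, drying, and sampling — 3 in all.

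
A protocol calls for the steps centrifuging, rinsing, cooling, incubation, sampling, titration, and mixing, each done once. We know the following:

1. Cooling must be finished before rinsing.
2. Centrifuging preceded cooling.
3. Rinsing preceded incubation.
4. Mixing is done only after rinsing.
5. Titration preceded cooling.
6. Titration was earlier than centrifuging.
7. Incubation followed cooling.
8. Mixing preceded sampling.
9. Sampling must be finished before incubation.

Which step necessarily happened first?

Titration has a chain of constraints placing it before every other step, so titration must be first.

titration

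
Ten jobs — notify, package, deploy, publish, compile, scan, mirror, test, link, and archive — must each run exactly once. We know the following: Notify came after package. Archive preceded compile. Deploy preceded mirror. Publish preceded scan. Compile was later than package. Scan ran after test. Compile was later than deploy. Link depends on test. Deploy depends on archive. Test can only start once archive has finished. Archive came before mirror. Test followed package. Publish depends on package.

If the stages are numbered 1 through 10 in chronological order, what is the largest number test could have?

8

Test must come before link and scan — 2 stages forced after it.
Everything else can be placed before test in some valid order, so test can sit as late as position 10 − 2 = 8.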